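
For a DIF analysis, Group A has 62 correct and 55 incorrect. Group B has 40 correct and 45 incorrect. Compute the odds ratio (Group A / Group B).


Odds_A = 62/55 = 1.1273
Odds_B = 40/45 = 0.8889
OR = Odds_A / Odds_B = 1.1273 / 0.8889
Exactly, OR = (62 * 45) / (55 * 40) = 2790 / 2200
OR = 1.2682

1.2682


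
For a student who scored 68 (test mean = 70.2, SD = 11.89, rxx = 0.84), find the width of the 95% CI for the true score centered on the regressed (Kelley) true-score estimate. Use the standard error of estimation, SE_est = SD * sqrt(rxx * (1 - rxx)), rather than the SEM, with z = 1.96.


True score estimate = 0.84*68 + 0.16*70.2 = 68.352
SE_est = SD * sqrt(rxx * (1 - rxx)) = 11.89 * sqrt(0.84 * 0.16) = 11.89 * sqrt(0.1344) = 4.358946
CI = T_est +/- z * SE_est, so width = 2 * z * SE_est = 2 * 1.96 * 4.358946
Width = 17.0871

17.0871


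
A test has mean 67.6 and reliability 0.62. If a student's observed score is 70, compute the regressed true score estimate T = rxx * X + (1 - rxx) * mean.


T_est = rxx * X + (1 - rxx) * mean
T_est = 0.62 * 70 + 0.38 * 67.6
T_est = 43.4 + 25.688
T_est = 69.088

69.088


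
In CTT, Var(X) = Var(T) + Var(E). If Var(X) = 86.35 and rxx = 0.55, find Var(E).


var_true = rxx * var_obs = 0.55 * 86.35 = 47.4925
var_error = var_obs - var_true
var_error = 86.35 - 47.4925
var_error = 38.8575

38.8575


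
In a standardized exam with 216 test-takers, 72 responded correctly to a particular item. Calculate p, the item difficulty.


Item difficulty p = number correct / total examinees
p = 72 / 216
p = 0.3333

0.3333


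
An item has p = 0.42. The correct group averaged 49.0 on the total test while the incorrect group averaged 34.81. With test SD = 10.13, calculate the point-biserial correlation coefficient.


q = 1 - p = 0.58
rpb = ((M1 - M0) / SD) * sqrt(p * q)
rpb = ((49.0 - 34.81) / 10.13) * sqrt(0.42 * 0.58)
rpb = 0.6914

0.6914


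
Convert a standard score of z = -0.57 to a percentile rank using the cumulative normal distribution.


CDF(z) = 0.5 * (1 + erf(z/sqrt(2)))
erf(-0.4031) = -0.4313
CDF = 0.2843
Percentile rank = 0.2843 * 100 = 28.43

28.43


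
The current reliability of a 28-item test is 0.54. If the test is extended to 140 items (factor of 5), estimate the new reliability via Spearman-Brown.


r_new = (n * rxx) / (1 + (n-1) * rxx)
r_new = (5 * 0.54) / (1 + 4 * 0.54)
r_new = 2.7 / 3.16
r_new = 0.8544

0.8544


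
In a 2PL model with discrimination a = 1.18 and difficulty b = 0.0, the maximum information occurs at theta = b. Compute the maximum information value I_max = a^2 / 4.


For 2PL, max info at theta = b = 0.0
I_max = a^2 / 4 = 1.18^2 / 4
= 1.3924 / 4
I_max = 0.3481

0.3481


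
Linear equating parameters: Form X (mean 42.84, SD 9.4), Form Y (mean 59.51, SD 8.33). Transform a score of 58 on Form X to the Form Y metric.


slope = SD_Y / SD_X = 8.33 / 9.4 ~ 0.8862
intercept = mean_Y - slope * mean_X = 59.51 - (8.33 / 9.4) * 42.84 ~ 21.5465
Y = slope * X + intercept. To avoid rounding drift from the rounded slope/intercept, evaluate the equivalent form Y = mean_Y + SD_Y * (X - mean_X) / SD_X at full precision:
Y = 59.51 + 8.33 * (58 - 42.84) / 9.4
Y = 59.51 + 8.33 * 15.16 / 9.4
Y = 59.51 + 126.2828 / 9.4
Y = 59.51 + 13.4343
Y = 72.9443

72.9443


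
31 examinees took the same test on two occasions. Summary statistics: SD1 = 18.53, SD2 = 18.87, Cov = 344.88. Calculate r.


r = cov(X,Y) / (SD_X * SD_Y)
r = 344.88 / (18.53 * 18.87)
r = 344.88 / 349.6611
r = 0.9863

0.9863


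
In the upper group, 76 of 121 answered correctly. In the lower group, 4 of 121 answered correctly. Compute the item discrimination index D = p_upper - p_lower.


p_upper = 76/121 = 0.6281
p_lower = 4/121 = 0.0331
D = 0.6281 - 0.0331 = 0.595

0.595


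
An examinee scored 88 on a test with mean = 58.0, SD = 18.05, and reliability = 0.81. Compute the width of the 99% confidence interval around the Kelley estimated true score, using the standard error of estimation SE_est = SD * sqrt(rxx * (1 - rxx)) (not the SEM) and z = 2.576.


True score estimate = 0.81*88 + 0.19*58.0 = 82.3
SE_est = SD * sqrt(rxx * (1 - rxx)) = 18.05 * sqrt(0.81 * 0.19) = 18.05 * sqrt(0.1539) = 7.081031
CI = T_est +/- z * SE_est, so width = 2 * z * SE_est = 2 * 2.576 * 7.081031
Width = 36.4815

36.4815


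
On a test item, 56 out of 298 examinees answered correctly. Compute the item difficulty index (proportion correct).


Item difficulty p = number correct / total examinees
p = 56 / 298
p = 0.1879

0.1879


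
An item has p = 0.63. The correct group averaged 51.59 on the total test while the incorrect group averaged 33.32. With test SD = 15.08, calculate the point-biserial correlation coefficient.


q = 1 - p = 0.37
rpb = ((M1 - M0) / SD) * sqrt(p * q)
rpb = ((51.59 - 33.32) / 15.08) * sqrt(0.63 * 0.37)
rpb = 0.5849

0.5849


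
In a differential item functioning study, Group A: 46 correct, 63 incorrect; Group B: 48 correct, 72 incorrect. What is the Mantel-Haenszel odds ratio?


Odds_A = 46/63 = 0.7302
Odds_B = 48/72 = 0.6667
OR = Odds_A / Odds_B = 0.7302 / 0.6667
Exactly, OR = (46 * 72) / (63 * 48) = 3312 / 3024
OR = 1.0952

1.0952


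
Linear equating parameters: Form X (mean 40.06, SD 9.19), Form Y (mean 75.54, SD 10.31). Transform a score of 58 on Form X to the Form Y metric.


slope = SD_Y / SD_X = 10.31 / 9.19 ~ 1.1219
intercept = mean_Y - slope * mean_X = 75.54 - (10.31 / 9.19) * 40.06 ~ 30.5978
Y = slope * X + intercept. To avoid rounding drift from the rounded slope/intercept, evaluate the equivalent form Y = mean_Y + SD_Y * (X - mean_X) / SD_X at full precision:
Y = 75.54 + 10.31 * (58 - 40.06) / 9.19
Y = 75.54 + 10.31 * 17.94 / 9.19
Y = 75.54 + 184.9614 / 9.19
Y = 75.54 + 20.1264
Y = 95.6664

95.6664


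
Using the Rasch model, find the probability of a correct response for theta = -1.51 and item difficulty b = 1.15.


theta - b = -1.51 - 1.15 = -2.66
exp(-(theta - b)) = exp(2.66) = 14.2963
P = 1 / (1 + 14.2963)
P = 0.0654

0.0654


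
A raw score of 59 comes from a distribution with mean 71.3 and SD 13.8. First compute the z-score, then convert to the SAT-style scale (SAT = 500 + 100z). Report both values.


z = (X - mean) / SD = (59 - 71.3) / 13.8
z = -12.3 / 13.8
z = -0.8913
SAT-scale = SAT = 500 + 100z
Carry z at full precision (z = -12.3 / 13.8) into the conversion:
SAT-scale = 500 + 100 * (-12.3 / 13.8) = 500 + -1230 / 13.8
SAT-scale = 500 + -89.1304
SAT-scale = 410.8696

410.8696


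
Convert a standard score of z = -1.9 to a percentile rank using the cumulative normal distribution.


CDF(z) = 0.5 * (1 + erf(z/sqrt(2)))
erf(-1.3435) = -0.9426
CDF = 0.0287
Percentile rank = 0.0287 * 100 = 2.87

2.87


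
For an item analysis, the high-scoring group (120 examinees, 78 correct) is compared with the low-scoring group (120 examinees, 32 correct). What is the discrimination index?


p_upper = 78/120 = 0.65
p_lower = 32/120 = 0.2667
D = 0.65 - 0.2667 = 0.3833

0.3833


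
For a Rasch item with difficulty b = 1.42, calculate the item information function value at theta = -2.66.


P = 1/(1+exp(-(-2.66-1.42))) = 0.0166
I = P*(1-P) = 0.0166 * 0.9834
I = 0.0163

0.0163


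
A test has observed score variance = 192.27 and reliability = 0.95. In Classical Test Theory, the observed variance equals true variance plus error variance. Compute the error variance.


var_true = rxx * var_obs = 0.95 * 192.27 = 182.6565
var_error = var_obs - var_true
var_error = 192.27 - 182.6565
var_error = 9.6135

9.6135


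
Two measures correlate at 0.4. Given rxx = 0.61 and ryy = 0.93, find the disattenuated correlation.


r_corrected = rxy / sqrt(rxx * ryy)
= 0.4 / sqrt(0.61 * 0.93)
= 0.4 / sqrt(0.5673)
= 0.4 / 0.753193
r_corrected = 0.5311

0.5311


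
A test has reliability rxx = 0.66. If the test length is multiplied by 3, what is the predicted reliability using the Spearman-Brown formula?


r_new = (n * rxx) / (1 + (n-1) * rxx)
r_new = (3 * 0.66) / (1 + 2 * 0.66)
r_new = 1.98 / 2.32
r_new = 0.8534

0.8534


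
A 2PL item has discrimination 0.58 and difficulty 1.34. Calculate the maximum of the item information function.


For 2PL, max info at theta = b = 1.34
I_max = a^2 / 4 = 0.58^2 / 4
= 0.3364 / 4
I_max = 0.0841

0.0841


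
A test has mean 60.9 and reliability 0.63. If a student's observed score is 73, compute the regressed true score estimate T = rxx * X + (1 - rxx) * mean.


T_est = rxx * X + (1 - rxx) * mean
T_est = 0.63 * 73 + 0.37 * 60.9
T_est = 45.99 + 22.533
T_est = 68.523

68.523


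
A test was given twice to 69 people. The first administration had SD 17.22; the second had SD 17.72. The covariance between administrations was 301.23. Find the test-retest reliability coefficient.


r = cov(X,Y) / (SD_X * SD_Y)
r = 301.23 / (17.22 * 17.72)
r = 301.23 / 305.1384
r = 0.9872

0.9872


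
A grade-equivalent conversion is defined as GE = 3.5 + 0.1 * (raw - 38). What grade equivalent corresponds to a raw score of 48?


raw - median = 48 - 38 = 10
slope * diff = 0.1 * 10 = 1.0
GE = 3.5 + 1.0
GE = 4.5

4.5


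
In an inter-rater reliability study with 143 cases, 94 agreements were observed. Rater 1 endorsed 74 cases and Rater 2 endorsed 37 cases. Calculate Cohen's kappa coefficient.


P_o = 94/143 = 0.657343
P_e = (74*37 + 69*106) / 20449 = 0.491564
kappa = (P_o - P_e) / (1 - P_e)
kappa = (0.657343 - 0.491564) / (1 - 0.491564)
kappa = 0.3261

0.3261


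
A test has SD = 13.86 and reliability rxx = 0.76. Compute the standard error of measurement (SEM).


SEM = SD * sqrt(1 - rxx)
SEM = 13.86 * sqrt(1 - 0.76)
SEM = 13.86 * sqrt(0.24) = 13.86 * 0.489898
SEM = 6.79

6.79


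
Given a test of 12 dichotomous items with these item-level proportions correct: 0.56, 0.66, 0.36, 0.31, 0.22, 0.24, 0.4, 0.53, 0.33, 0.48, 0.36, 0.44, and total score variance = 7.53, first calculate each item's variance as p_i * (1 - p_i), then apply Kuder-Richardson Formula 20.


For each item, compute p_i * q_i:
  Item 1: 0.56 * 0.44 = 0.2464
  Item 2: 0.66 * 0.34 = 0.2244
  Item 3: 0.36 * 0.64 = 0.2304
  Item 4: 0.31 * 0.69 = 0.2139
  Item 5: 0.22 * 0.78 = 0.1716
  Item 6: 0.24 * 0.76 = 0.1824
  Item 7: 0.4 * 0.6 = 0.24
  Item 8: 0.53 * 0.47 = 0.2491
  Item 9: 0.33 * 0.67 = 0.2211
  Item 10: 0.48 * 0.52 = 0.2496
  Item 11: 0.36 * 0.64 = 0.2304
  Item 12: 0.44 * 0.56 = 0.2464
Sum(p_i * q_i) = 0.2464 + 0.2244 + 0.2304 + 0.2139 + 0.1716 + 0.1824 + 0.24 + 0.2491 + 0.2211 + 0.2496 + 0.2304 + 0.2464 = 2.7057
KR-20 = (k/(k-1)) * (1 - Sum(p_i*q_i) / Var_total)
= (12/11) * (1 - 2.7057/7.53)
= 1.0909 * 0.6407
KR-20 = 0.6989

0.6989


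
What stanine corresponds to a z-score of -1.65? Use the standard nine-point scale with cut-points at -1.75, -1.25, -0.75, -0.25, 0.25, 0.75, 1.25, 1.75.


Stanine boundaries: [-1.75, -1.25, -0.75, -0.25, 0.25, 0.75, 1.25, 1.75]
z = -1.65
Check each boundary:
  z >= -1.75 -> could be stanine 2
  z < -1.25
  z < -0.75
  z < -0.25
  z < 0.25
  z < 0.75
  z < 1.25
  z < 1.75
Highest qualifying boundary gives stanine = 2

2


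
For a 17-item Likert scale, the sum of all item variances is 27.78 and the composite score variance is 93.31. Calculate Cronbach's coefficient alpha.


alpha = (k/(k-1)) * (1 - sum(si^2)/s_total^2)
= (17/16) * (1 - 27.78/93.31)
alpha = 0.7462

0.7462


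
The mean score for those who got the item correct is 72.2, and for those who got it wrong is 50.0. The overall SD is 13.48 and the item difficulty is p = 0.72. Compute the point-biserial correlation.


q = 1 - p = 0.28
rpb = ((M1 - M0) / SD) * sqrt(p * q)
rpb = ((72.2 - 50.0) / 13.48) * sqrt(0.72 * 0.28)
rpb = 0.7394

0.7394


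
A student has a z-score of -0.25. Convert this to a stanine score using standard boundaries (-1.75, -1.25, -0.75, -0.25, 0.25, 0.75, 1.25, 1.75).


Stanine boundaries: [-1.75, -1.25, -0.75, -0.25, 0.25, 0.75, 1.25, 1.75]
z = -0.25
Check each boundary:
  z >= -1.75 -> could be stanine 2
  z >= -1.25 -> could be stanine 3
  z >= -0.75 -> could be stanine 4
  z >= -0.25 -> could be stanine 5
  z < 0.25
  z < 0.75
  z < 1.25
  z < 1.75
Highest qualifying boundary gives stanine = 5

5


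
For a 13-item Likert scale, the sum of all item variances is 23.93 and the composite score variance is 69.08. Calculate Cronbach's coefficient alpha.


alpha = (k/(k-1)) * (1 - sum(si^2)/s_total^2)
= (13/12) * (1 - 23.93/69.08)
alpha = 0.7081

0.7081


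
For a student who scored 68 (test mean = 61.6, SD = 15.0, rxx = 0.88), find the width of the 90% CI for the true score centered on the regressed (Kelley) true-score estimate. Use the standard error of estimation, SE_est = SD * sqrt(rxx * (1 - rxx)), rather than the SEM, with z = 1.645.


True score estimate = 0.88*68 + 0.12*61.6 = 67.232
SE_est = SD * sqrt(rxx * (1 - rxx)) = 15.0 * sqrt(0.88 * 0.12) = 15.0 * sqrt(0.1056) = 4.874423
CI = T_est +/- z * SE_est, so width = 2 * z * SE_est = 2 * 1.645 * 4.874423
Width = 16.0369

16.0369


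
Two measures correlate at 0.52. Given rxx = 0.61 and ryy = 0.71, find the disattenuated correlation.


r_corrected = rxy / sqrt(rxx * ryy)
= 0.52 / sqrt(0.61 * 0.71)
= 0.52 / sqrt(0.4331)
= 0.52 / 0.658103
r_corrected = 0.7901

0.7901


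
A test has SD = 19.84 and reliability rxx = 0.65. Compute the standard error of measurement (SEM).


SEM = SD * sqrt(1 - rxx)
SEM = 19.84 * sqrt(1 - 0.65)
SEM = 19.84 * sqrt(0.35) = 19.84 * 0.591608
SEM = 11.7375

11.7375


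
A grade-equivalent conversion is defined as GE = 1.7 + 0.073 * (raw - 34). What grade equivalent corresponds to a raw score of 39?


raw - median = 39 - 34 = 5
slope * diff = 0.073 * 5 = 0.365
GE = 1.7 + 0.365
GE = 2.065

2.065


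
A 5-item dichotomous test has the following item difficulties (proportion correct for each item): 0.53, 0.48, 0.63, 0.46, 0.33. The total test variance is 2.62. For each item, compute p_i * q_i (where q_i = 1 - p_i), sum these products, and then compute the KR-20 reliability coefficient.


For each item, compute p_i * q_i:
  Item 1: 0.53 * 0.47 = 0.2491
  Item 2: 0.48 * 0.52 = 0.2496
  Item 3: 0.63 * 0.37 = 0.2331
  Item 4: 0.46 * 0.54 = 0.2484
  Item 5: 0.33 * 0.67 = 0.2211
Sum(p_i * q_i) = 0.2491 + 0.2496 + 0.2331 + 0.2484 + 0.2211 = 1.2013
KR-20 = (k/(k-1)) * (1 - Sum(p_i*q_i) / Var_total)
= (5/4) * (1 - 1.2013/2.62)
= 1.25 * 0.5415
KR-20 = 0.6769

0.6769


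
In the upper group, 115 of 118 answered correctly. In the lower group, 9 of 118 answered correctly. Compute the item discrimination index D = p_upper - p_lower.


p_upper = 115/118 = 0.9746
p_lower = 9/118 = 0.0763
D = 0.9746 - 0.0763 = 0.8983

0.8983


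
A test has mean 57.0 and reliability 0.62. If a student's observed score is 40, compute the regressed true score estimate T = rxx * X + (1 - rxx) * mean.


T_est = rxx * X + (1 - rxx) * mean
T_est = 0.62 * 40 + 0.38 * 57.0
T_est = 24.8 + 21.66
T_est = 46.46

46.46


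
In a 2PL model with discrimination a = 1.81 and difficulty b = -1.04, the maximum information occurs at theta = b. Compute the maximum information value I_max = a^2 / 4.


For 2PL, max info at theta = b = -1.04
I_max = a^2 / 4 = 1.81^2 / 4
= 3.2761 / 4
I_max = 0.819

0.819


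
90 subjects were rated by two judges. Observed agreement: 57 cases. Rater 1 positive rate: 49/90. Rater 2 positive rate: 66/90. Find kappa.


P_o = 57/90 = 0.633333
P_e = (49*66 + 41*24) / 8100 = 0.520741
kappa = (P_o - P_e) / (1 - P_e)
kappa = (0.633333 - 0.520741) / (1 - 0.520741)
kappa = 0.2349

0.2349


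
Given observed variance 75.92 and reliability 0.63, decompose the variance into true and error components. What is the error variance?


var_true = rxx * var_obs = 0.63 * 75.92 = 47.8296
var_error = var_obs - var_true
var_error = 75.92 - 47.8296
var_error = 28.0904

28.0904


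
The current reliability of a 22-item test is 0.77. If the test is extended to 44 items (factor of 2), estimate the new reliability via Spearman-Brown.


r_new = (n * rxx) / (1 + (n-1) * rxx)
r_new = (2 * 0.77) / (1 + 1 * 0.77)
r_new = 1.54 / 1.77
r_new = 0.8701

0.8701


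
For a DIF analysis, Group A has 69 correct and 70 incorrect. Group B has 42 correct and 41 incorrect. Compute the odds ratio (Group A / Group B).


Odds_A = 69/70 = 0.9857
Odds_B = 42/41 = 1.0244
OR = Odds_A / Odds_B = 0.9857 / 1.0244
Exactly, OR = (69 * 41) / (70 * 42) = 2829 / 2940
OR = 0.9622

0.9622


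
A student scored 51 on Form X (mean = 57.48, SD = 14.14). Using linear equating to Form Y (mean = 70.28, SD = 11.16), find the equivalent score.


slope = SD_Y / SD_X = 11.16 / 14.14 ~ 0.7893
intercept = mean_Y - slope * mean_X = 70.28 - (11.16 / 14.14) * 57.48 ~ 24.9139
Y = slope * X + intercept. To avoid rounding drift from the rounded slope/intercept, evaluate the equivalent form Y = mean_Y + SD_Y * (X - mean_X) / SD_X at full precision:
Y = 70.28 + 11.16 * (51 - 57.48) / 14.14
Y = 70.28 - 11.16 * 6.48 / 14.14
Y = 70.28 - 72.3168 / 14.14
Y = 70.28 - 5.1143
Y = 65.1657

65.1657


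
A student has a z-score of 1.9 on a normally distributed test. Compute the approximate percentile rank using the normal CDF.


CDF(z) = 0.5 * (1 + erf(z/sqrt(2)))
erf(1.3435) = 0.9426
CDF = 0.9713
Percentile rank = 0.9713 * 100 = 97.13

97.13


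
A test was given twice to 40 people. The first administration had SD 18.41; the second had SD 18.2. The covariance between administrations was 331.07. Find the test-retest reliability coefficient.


r = cov(X,Y) / (SD_X * SD_Y)
r = 331.07 / (18.41 * 18.2)
r = 331.07 / 335.062
r = 0.9881

0.9881


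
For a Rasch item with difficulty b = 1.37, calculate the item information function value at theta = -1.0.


P = 1/(1+exp(-(-1.0-1.37))) = 0.0855
I = P*(1-P) = 0.0855 * 0.9145
I = 0.0782

0.0782


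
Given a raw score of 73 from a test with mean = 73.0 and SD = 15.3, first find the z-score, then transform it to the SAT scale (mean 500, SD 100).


z = (X - mean) / SD = (73 - 73.0) / 15.3
z = 0.0 / 15.3
z = 0.0
SAT-scale = SAT = 500 + 100z
Carry z at full precision (z = 0.0 / 15.3) into the conversion:
SAT-scale = 500 + 100 * (0.0 / 15.3) = 500 + 0 / 15.3
SAT-scale = 500 + 0.0
SAT-scale = 500.0

500.0


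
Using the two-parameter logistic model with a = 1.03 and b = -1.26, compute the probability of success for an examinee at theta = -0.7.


a*(theta - b) = 1.03 * (-0.7 - -1.26) = 0.5768
exp(-0.5768) = 0.5617
P = 1 / (1 + 0.5617)
P = 0.6403

0.6403


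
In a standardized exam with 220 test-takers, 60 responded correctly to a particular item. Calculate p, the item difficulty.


Item difficulty p = number correct / total examinees
p = 60 / 220
p = 0.2727

0.2727


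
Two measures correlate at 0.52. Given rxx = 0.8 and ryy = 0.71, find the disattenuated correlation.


r_corrected = rxy / sqrt(rxx * ryy)
= 0.52 / sqrt(0.8 * 0.71)
= 0.52 / sqrt(0.568)
= 0.52 / 0.753658
r_corrected = 0.69

0.69


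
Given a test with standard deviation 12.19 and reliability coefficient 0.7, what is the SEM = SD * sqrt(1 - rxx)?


SEM = SD * sqrt(1 - rxx)
SEM = 12.19 * sqrt(1 - 0.7)
SEM = 12.19 * sqrt(0.3) = 12.19 * 0.547723
SEM = 6.6767

6.6767


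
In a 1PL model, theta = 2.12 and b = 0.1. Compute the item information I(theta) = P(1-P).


P = 1/(1+exp(-(2.12-0.1))) = 0.8829
I = P*(1-P) = 0.8829 * 0.1171
I = 0.1034

0.1034


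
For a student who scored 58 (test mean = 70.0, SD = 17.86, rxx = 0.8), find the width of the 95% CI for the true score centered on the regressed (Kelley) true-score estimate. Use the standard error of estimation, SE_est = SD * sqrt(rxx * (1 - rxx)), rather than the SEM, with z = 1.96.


True score estimate = 0.8*58 + 0.2*70.0 = 60.4
SE_est = SD * sqrt(rxx * (1 - rxx)) = 17.86 * sqrt(0.8 * 0.2) = 17.86 * sqrt(0.16) = 7.144
CI = T_est +/- z * SE_est, so width = 2 * z * SE_est = 2 * 1.96 * 7.144
Width = 28.0045

28.0045


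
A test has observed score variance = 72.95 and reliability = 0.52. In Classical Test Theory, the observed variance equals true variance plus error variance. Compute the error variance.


var_true = rxx * var_obs = 0.52 * 72.95 = 37.934
var_error = var_obs - var_true
var_error = 72.95 - 37.934
var_error = 35.016

35.016


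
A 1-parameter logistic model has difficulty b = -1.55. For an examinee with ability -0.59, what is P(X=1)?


theta - b = -0.59 - -1.55 = 0.96
exp(-(theta - b)) = exp(-0.96) = 0.3829
P = 1 / (1 + 0.3829)
P = 0.7231

0.7231


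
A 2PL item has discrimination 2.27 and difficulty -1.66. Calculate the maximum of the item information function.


For 2PL, max info at theta = b = -1.66
I_max = a^2 / 4 = 2.27^2 / 4
= 5.1529 / 4
I_max = 1.2882

1.2882


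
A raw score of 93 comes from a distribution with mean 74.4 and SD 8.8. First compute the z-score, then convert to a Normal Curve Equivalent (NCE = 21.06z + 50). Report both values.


z = (X - mean) / SD = (93 - 74.4) / 8.8
z = 18.6 / 8.8
z = 2.1136
NCE = NCE = 21.06z + 50
Carry z at full precision (z = 18.6 / 8.8) into the conversion:
NCE = 21.06 * (18.6 / 8.8) + 50 = 391.716 / 8.8 + 50
NCE = 44.5132 + 50
NCE = 94.5132

94.5132


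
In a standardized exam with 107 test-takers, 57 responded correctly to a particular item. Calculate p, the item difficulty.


Item difficulty p = number correct / total examinees
p = 57 / 107
p = 0.5327

0.5327


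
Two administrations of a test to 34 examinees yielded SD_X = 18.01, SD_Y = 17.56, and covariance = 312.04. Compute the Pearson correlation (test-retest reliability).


r = cov(X,Y) / (SD_X * SD_Y)
r = 312.04 / (18.01 * 17.56)
r = 312.04 / 316.2556
r = 0.9867

0.9867


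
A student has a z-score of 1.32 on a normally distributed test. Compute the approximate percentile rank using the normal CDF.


CDF(z) = 0.5 * (1 + erf(z/sqrt(2)))
erf(0.9334) = 0.8132
CDF = 0.9066
Percentile rank = 0.9066 * 100 = 90.66

90.66


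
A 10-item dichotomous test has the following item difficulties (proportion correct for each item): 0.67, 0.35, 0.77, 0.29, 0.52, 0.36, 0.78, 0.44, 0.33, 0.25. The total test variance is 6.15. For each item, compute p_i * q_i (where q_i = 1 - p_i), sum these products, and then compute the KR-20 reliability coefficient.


For each item, compute p_i * q_i:
  Item 1: 0.67 * 0.33 = 0.2211
  Item 2: 0.35 * 0.65 = 0.2275
  Item 3: 0.77 * 0.23 = 0.1771
  Item 4: 0.29 * 0.71 = 0.2059
  Item 5: 0.52 * 0.48 = 0.2496
  Item 6: 0.36 * 0.64 = 0.2304
  Item 7: 0.78 * 0.22 = 0.1716
  Item 8: 0.44 * 0.56 = 0.2464
  Item 9: 0.33 * 0.67 = 0.2211
  Item 10: 0.25 * 0.75 = 0.1875
Sum(p_i * q_i) = 0.2211 + 0.2275 + 0.1771 + 0.2059 + 0.2496 + 0.2304 + 0.1716 + 0.2464 + 0.2211 + 0.1875 = 2.1382
KR-20 = (k/(k-1)) * (1 - Sum(p_i*q_i) / Var_total)
= (10/9) * (1 - 2.1382/6.15)
= 1.1111 * 0.6523
KR-20 = 0.7248

0.7248


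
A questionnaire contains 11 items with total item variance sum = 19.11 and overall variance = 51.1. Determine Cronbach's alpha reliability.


alpha = (k/(k-1)) * (1 - sum(si^2)/s_total^2)
= (11/10) * (1 - 19.11/51.1)
alpha = 0.6886

0.6886


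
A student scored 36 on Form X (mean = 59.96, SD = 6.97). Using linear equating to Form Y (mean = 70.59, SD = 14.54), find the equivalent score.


slope = SD_Y / SD_X = 14.54 / 6.97 ~ 2.0861
intercept = mean_Y - slope * mean_X = 70.59 - (14.54 / 6.97) * 59.96 ~ -54.4915
Y = slope * X + intercept. To avoid rounding drift from the rounded slope/intercept, evaluate the equivalent form Y = mean_Y + SD_Y * (X - mean_X) / SD_X at full precision:
Y = 70.59 + 14.54 * (36 - 59.96) / 6.97
Y = 70.59 - 14.54 * 23.96 / 6.97
Y = 70.59 - 348.3784 / 6.97
Y = 70.59 - 49.9826
Y = 20.6074

20.6074


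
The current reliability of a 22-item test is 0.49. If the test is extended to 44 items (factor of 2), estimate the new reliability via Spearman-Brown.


r_new = (n * rxx) / (1 + (n-1) * rxx)
r_new = (2 * 0.49) / (1 + 1 * 0.49)
r_new = 0.98 / 1.49
r_new = 0.6577

0.6577


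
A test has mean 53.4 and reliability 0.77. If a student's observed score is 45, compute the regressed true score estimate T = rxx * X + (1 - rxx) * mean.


T_est = rxx * X + (1 - rxx) * mean
T_est = 0.77 * 45 + 0.23 * 53.4
T_est = 34.65 + 12.282
T_est = 46.932

46.932


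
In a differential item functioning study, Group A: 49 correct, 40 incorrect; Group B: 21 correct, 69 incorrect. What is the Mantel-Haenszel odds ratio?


Odds_A = 49/40 = 1.225
Odds_B = 21/69 = 0.3043
OR = Odds_A / Odds_B = 1.225 / 0.3043
Exactly, OR = (49 * 69) / (40 * 21) = 3381 / 840
OR = 4.025

4.025


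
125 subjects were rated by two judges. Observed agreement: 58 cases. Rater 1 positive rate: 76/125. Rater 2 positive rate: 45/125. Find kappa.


P_o = 58/125 = 0.464
P_e = (76*45 + 49*80) / 15625 = 0.46976
kappa = (P_o - P_e) / (1 - P_e)
kappa = (0.464 - 0.46976) / (1 - 0.46976)
kappa = -0.0109

-0.0109


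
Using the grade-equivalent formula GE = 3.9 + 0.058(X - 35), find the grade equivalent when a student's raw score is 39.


raw - median = 39 - 35 = 4
slope * diff = 0.058 * 4 = 0.232
GE = 3.9 + 0.232
GE = 4.132

4.132


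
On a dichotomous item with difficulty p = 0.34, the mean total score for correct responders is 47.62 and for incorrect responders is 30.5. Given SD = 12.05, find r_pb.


q = 1 - p = 0.66
rpb = ((M1 - M0) / SD) * sqrt(p * q)
rpb = ((47.62 - 30.5) / 12.05) * sqrt(0.34 * 0.66)
rpb = 0.673

0.673


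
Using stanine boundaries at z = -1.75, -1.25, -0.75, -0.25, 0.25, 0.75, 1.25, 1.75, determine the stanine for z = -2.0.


Stanine boundaries: [-1.75, -1.25, -0.75, -0.25, 0.25, 0.75, 1.25, 1.75]
z = -2.0
Check each boundary:
  z < -1.75
  z < -1.25
  z < -0.75
  z < -0.25
  z < 0.25
  z < 0.75
  z < 1.25
  z < 1.75
Highest qualifying boundary gives stanine = 1

1


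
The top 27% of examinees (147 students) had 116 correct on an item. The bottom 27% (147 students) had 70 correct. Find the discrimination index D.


p_upper = 116/147 = 0.7891
p_lower = 70/147 = 0.4762
D = 0.7891 - 0.4762 = 0.3129

0.3129


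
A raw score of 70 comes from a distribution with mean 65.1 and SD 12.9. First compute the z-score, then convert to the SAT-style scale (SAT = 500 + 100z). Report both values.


z = (X - mean) / SD = (70 - 65.1) / 12.9
z = 4.9 / 12.9
z = 0.3798
SAT-scale = SAT = 500 + 100z
Carry z at full precision (z = 4.9 / 12.9) into the conversion:
SAT-scale = 500 + 100 * (4.9 / 12.9) = 500 + 490 / 12.9
SAT-scale = 500 + 37.9845
SAT-scale = 537.9845

537.9845


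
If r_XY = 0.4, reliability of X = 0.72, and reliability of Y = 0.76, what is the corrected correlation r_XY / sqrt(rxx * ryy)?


r_corrected = rxy / sqrt(rxx * ryy)
= 0.4 / sqrt(0.72 * 0.76)
= 0.4 / sqrt(0.5472)
= 0.4 / 0.73973
r_corrected = 0.5407

0.5407


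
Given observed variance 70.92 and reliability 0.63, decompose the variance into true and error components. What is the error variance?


var_true = rxx * var_obs = 0.63 * 70.92 = 44.6796
var_error = var_obs - var_true
var_error = 70.92 - 44.6796
var_error = 26.2404

26.2404


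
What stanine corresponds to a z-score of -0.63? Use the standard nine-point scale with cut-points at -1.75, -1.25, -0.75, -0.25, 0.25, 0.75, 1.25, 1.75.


Stanine boundaries: [-1.75, -1.25, -0.75, -0.25, 0.25, 0.75, 1.25, 1.75]
z = -0.63
Check each boundary:
  z >= -1.75 -> could be stanine 2
  z >= -1.25 -> could be stanine 3
  z >= -0.75 -> could be stanine 4
  z < -0.25
  z < 0.25
  z < 0.75
  z < 1.25
  z < 1.75
Highest qualifying boundary gives stanine = 4

4


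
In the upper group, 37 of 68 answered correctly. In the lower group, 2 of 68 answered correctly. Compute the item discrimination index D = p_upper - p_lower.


p_upper = 37/68 = 0.5441
p_lower = 2/68 = 0.0294
D = 0.5441 - 0.0294 = 0.5147

0.5147


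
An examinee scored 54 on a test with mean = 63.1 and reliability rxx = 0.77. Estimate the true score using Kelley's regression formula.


T_est = rxx * X + (1 - rxx) * mean
T_est = 0.77 * 54 + 0.23 * 63.1
T_est = 41.58 + 14.513
T_est = 56.093

56.093


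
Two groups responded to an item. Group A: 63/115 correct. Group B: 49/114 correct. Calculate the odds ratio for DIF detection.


Odds_A = 63/52 = 1.2115
Odds_B = 49/65 = 0.7538
OR = Odds_A / Odds_B = 1.2115 / 0.7538
Exactly, OR = (63 * 65) / (52 * 49) = 4095 / 2548
OR = 1.6071

1.6071


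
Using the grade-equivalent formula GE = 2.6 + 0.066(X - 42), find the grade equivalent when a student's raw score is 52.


raw - median = 52 - 42 = 10
slope * diff = 0.066 * 10 = 0.66
GE = 2.6 + 0.66
GE = 3.26

3.26


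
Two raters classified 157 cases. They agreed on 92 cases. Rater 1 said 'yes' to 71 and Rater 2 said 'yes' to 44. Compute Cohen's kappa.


P_o = 92/157 = 0.585987
P_e = (71*44 + 86*113) / 24649 = 0.520995
kappa = (P_o - P_e) / (1 - P_e)
kappa = (0.585987 - 0.520995) / (1 - 0.520995)
kappa = 0.1357

0.1357


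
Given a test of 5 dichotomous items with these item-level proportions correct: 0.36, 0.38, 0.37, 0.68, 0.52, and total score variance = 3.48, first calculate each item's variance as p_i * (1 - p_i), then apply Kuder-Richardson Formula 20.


For each item, compute p_i * q_i:
  Item 1: 0.36 * 0.64 = 0.2304
  Item 2: 0.38 * 0.62 = 0.2356
  Item 3: 0.37 * 0.63 = 0.2331
  Item 4: 0.68 * 0.32 = 0.2176
  Item 5: 0.52 * 0.48 = 0.2496
Sum(p_i * q_i) = 0.2304 + 0.2356 + 0.2331 + 0.2176 + 0.2496 = 1.1663
KR-20 = (k/(k-1)) * (1 - Sum(p_i*q_i) / Var_total)
= (5/4) * (1 - 1.1663/3.48)
= 1.25 * 0.6649
KR-20 = 0.8311

0.8311


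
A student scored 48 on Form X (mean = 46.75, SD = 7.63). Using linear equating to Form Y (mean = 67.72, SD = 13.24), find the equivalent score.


slope = SD_Y / SD_X = 13.24 / 7.63 ~ 1.7353
intercept = mean_Y - slope * mean_X = 67.72 - (13.24 / 7.63) * 46.75 ~ -13.4032
Y = slope * X + intercept. To avoid rounding drift from the rounded slope/intercept, evaluate the equivalent form Y = mean_Y + SD_Y * (X - mean_X) / SD_X at full precision:
Y = 67.72 + 13.24 * (48 - 46.75) / 7.63
Y = 67.72 + 13.24 * 1.25 / 7.63
Y = 67.72 + 16.55 / 7.63
Y = 67.72 + 2.1691
Y = 69.8891

69.8891


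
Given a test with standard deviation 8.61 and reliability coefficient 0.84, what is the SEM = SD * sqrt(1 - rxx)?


SEM = SD * sqrt(1 - rxx)
SEM = 8.61 * sqrt(1 - 0.84)
SEM = 8.61 * sqrt(0.16) = 8.61 * 0.4
SEM = 3.444

3.444


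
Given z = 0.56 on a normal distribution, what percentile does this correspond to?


CDF(z) = 0.5 * (1 + erf(z/sqrt(2)))
erf(0.396) = 0.4245
CDF = 0.7123
Percentile rank = 0.7123 * 100 = 71.23

71.23


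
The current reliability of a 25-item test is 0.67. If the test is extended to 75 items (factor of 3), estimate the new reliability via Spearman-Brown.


r_new = (n * rxx) / (1 + (n-1) * rxx)
r_new = (3 * 0.67) / (1 + 2 * 0.67)
r_new = 2.01 / 2.34
r_new = 0.859

0.859


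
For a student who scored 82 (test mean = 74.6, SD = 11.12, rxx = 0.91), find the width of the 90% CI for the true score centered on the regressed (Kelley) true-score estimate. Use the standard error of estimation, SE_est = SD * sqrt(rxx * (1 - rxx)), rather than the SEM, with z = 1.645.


True score estimate = 0.91*82 + 0.09*74.6 = 81.334
SE_est = SD * sqrt(rxx * (1 - rxx)) = 11.12 * sqrt(0.91 * 0.09) = 11.12 * sqrt(0.0819) = 3.182341
CI = T_est +/- z * SE_est, so width = 2 * z * SE_est = 2 * 1.645 * 3.182341
Width = 10.4699

10.4699


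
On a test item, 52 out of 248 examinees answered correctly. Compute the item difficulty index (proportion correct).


Item difficulty p = number correct / total examinees
p = 52 / 248
p = 0.2097

0.2097


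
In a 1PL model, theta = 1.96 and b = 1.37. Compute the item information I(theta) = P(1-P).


P = 1/(1+exp(-(1.96-1.37))) = 0.6434
I = P*(1-P) = 0.6434 * 0.3566
I = 0.2294

0.2294


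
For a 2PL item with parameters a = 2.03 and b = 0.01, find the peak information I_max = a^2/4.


For 2PL, max info at theta = b = 0.01
I_max = a^2 / 4 = 2.03^2 / 4
= 4.1209 / 4
I_max = 1.0302

1.0302


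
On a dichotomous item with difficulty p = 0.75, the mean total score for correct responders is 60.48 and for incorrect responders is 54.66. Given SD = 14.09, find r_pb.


q = 1 - p = 0.25
rpb = ((M1 - M0) / SD) * sqrt(p * q)
rpb = ((60.48 - 54.66) / 14.09) * sqrt(0.75 * 0.25)
rpb = 0.1789

0.1789


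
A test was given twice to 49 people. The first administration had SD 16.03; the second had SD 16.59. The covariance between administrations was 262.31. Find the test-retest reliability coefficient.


r = cov(X,Y) / (SD_X * SD_Y)
r = 262.31 / (16.03 * 16.59)
r = 262.31 / 265.9377
r = 0.9864

0.9864


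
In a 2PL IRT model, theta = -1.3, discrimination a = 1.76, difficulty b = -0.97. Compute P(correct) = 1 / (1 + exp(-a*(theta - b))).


a*(theta - b) = 1.76 * (-1.3 - -0.97) = -0.5808
exp(--0.5808) = 1.7875
P = 1 / (1 + 1.7875)
P = 0.3587

0.3587


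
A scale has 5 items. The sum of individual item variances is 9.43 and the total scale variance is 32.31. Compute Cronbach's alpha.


alpha = (k/(k-1)) * (1 - sum(si^2)/s_total^2)
= (5/4) * (1 - 9.43/32.31)
alpha = 0.8852

0.8852


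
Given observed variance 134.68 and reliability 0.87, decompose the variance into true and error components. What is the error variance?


var_true = rxx * var_obs = 0.87 * 134.68 = 117.1716
var_error = var_obs - var_true
var_error = 134.68 - 117.1716
var_error = 17.5084

17.5084


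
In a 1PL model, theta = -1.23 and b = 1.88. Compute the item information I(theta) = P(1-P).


P = 1/(1+exp(-(-1.23-1.88))) = 0.0427
I = P*(1-P) = 0.0427 * 0.9573
I = 0.0409

0.0409


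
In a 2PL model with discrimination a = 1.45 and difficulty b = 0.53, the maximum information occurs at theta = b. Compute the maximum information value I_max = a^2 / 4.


For 2PL, max info at theta = b = 0.53
I_max = a^2 / 4 = 1.45^2 / 4
= 2.1025 / 4
I_max = 0.5256

0.5256


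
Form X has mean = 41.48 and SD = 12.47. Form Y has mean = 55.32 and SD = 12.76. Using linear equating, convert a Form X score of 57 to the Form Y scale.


slope = SD_Y / SD_X = 12.76 / 12.47 ~ 1.0233
intercept = mean_Y - slope * mean_X = 55.32 - (12.76 / 12.47) * 41.48 ~ 12.8753
Y = slope * X + intercept. To avoid rounding drift from the rounded slope/intercept, evaluate the equivalent form Y = mean_Y + SD_Y * (X - mean_X) / SD_X at full precision:
Y = 55.32 + 12.76 * (57 - 41.48) / 12.47
Y = 55.32 + 12.76 * 15.52 / 12.47
Y = 55.32 + 198.0352 / 12.47
Y = 55.32 + 15.8809
Y = 71.2009

71.2009


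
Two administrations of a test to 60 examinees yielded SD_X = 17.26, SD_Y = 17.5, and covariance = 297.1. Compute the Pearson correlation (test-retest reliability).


r = cov(X,Y) / (SD_X * SD_Y)
r = 297.1 / (17.26 * 17.5)
r = 297.1 / 302.05
r = 0.9836

0.9836


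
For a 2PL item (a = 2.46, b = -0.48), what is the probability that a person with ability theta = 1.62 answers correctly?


a*(theta - b) = 2.46 * (1.62 - -0.48) = 5.166
exp(-5.166) = 0.0057
P = 1 / (1 + 0.0057)
P = 0.9943

0.9943


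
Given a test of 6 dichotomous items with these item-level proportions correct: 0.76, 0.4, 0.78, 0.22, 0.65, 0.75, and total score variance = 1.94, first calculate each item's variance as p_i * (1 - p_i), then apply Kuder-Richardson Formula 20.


For each item, compute p_i * q_i:
  Item 1: 0.76 * 0.24 = 0.1824
  Item 2: 0.4 * 0.6 = 0.24
  Item 3: 0.78 * 0.22 = 0.1716
  Item 4: 0.22 * 0.78 = 0.1716
  Item 5: 0.65 * 0.35 = 0.2275
  Item 6: 0.75 * 0.25 = 0.1875
Sum(p_i * q_i) = 0.1824 + 0.24 + 0.1716 + 0.1716 + 0.2275 + 0.1875 = 1.1806
KR-20 = (k/(k-1)) * (1 - Sum(p_i*q_i) / Var_total)
= (6/5) * (1 - 1.1806/1.94)
= 1.2 * 0.3914
KR-20 = 0.4697

0.4697


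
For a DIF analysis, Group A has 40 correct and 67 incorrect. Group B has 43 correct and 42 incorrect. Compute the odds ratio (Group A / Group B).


Odds_A = 40/67 = 0.597
Odds_B = 43/42 = 1.0238
OR = Odds_A / Odds_B = 0.597 / 1.0238
Exactly, OR = (40 * 42) / (67 * 43) = 1680 / 2881
OR = 0.5831

0.5831


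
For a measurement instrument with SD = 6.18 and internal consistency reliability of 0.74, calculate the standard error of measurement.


SEM = SD * sqrt(1 - rxx)
SEM = 6.18 * sqrt(1 - 0.74)
SEM = 6.18 * sqrt(0.26) = 6.18 * 0.509902
SEM = 3.1512

3.1512


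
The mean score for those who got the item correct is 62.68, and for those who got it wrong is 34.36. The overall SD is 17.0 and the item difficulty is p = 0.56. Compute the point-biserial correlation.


q = 1 - p = 0.44
rpb = ((M1 - M0) / SD) * sqrt(p * q)
rpb = ((62.68 - 34.36) / 17.0) * sqrt(0.56 * 0.44)
rpb = 0.8269

0.8269


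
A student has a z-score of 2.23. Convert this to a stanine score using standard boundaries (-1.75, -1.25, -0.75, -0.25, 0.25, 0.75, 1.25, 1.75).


Stanine boundaries: [-1.75, -1.25, -0.75, -0.25, 0.25, 0.75, 1.25, 1.75]
z = 2.23
Check each boundary:
  z >= -1.75 -> could be stanine 2
  z >= -1.25 -> could be stanine 3
  z >= -0.75 -> could be stanine 4
  z >= -0.25 -> could be stanine 5
  z >= 0.25 -> could be stanine 6
  z >= 0.75 -> could be stanine 7
  z >= 1.25 -> could be stanine 8
  z >= 1.75 -> could be stanine 9
Highest qualifying boundary gives stanine = 9

9


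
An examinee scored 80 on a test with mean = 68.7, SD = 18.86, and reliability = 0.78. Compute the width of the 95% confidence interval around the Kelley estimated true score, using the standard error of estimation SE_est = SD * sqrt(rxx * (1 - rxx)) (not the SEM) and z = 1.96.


True score estimate = 0.78*80 + 0.22*68.7 = 77.514
SE_est = SD * sqrt(rxx * (1 - rxx)) = 18.86 * sqrt(0.78 * 0.22) = 18.86 * sqrt(0.1716) = 7.812685
CI = T_est +/- z * SE_est, so width = 2 * z * SE_est = 2 * 1.96 * 7.812685
Width = 30.6257

30.6257


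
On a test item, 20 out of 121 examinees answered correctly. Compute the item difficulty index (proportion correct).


Item difficulty p = number correct / total examinees
p = 20 / 121
p = 0.1653

0.1653


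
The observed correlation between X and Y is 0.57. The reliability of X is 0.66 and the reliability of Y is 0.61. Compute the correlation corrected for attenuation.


r_corrected = rxy / sqrt(rxx * ryy)
= 0.57 / sqrt(0.66 * 0.61)
= 0.57 / sqrt(0.4026)
= 0.57 / 0.634508
r_corrected = 0.8983

0.8983


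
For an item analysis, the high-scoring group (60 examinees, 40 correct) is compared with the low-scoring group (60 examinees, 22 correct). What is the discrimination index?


p_upper = 40/60 = 0.6667
p_lower = 22/60 = 0.3667
D = 0.6667 - 0.3667 = 0.3

0.3


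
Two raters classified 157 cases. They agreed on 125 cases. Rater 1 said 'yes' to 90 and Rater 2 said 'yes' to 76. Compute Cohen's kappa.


P_o = 125/157 = 0.796178
P_e = (90*76 + 67*81) / 24649 = 0.497667
kappa = (P_o - P_e) / (1 - P_e)
kappa = (0.796178 - 0.497667) / (1 - 0.497667)
kappa = 0.5942

0.5942


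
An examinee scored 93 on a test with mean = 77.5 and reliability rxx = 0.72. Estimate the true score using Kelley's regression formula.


T_est = rxx * X + (1 - rxx) * mean
T_est = 0.72 * 93 + 0.28 * 77.5
T_est = 66.96 + 21.7
T_est = 88.66

88.66


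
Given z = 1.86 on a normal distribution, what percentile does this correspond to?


CDF(z) = 0.5 * (1 + erf(z/sqrt(2)))
erf(1.3152) = 0.9371
CDF = 0.9686
Percentile rank = 0.9686 * 100 = 96.86

96.86


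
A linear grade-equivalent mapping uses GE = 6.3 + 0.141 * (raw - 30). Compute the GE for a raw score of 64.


raw - median = 64 - 30 = 34
slope * diff = 0.141 * 34 = 4.794
GE = 6.3 + 4.794
GE = 11.094

11.094


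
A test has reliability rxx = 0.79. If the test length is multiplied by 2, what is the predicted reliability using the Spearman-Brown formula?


r_new = (n * rxx) / (1 + (n-1) * rxx)
r_new = (2 * 0.79) / (1 + 1 * 0.79)
r_new = 1.58 / 1.79
r_new = 0.8827

0.8827


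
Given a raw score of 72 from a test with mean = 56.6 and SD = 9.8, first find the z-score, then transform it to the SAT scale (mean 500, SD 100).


z = (X - mean) / SD = (72 - 56.6) / 9.8
z = 15.4 / 9.8
z = 1.5714
SAT-scale = SAT = 500 + 100z
Carry z at full precision (z = 15.4 / 9.8) into the conversion:
SAT-scale = 500 + 100 * (15.4 / 9.8) = 500 + 1540 / 9.8
SAT-scale = 500 + 157.1429
SAT-scale = 657.1429

657.1429
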